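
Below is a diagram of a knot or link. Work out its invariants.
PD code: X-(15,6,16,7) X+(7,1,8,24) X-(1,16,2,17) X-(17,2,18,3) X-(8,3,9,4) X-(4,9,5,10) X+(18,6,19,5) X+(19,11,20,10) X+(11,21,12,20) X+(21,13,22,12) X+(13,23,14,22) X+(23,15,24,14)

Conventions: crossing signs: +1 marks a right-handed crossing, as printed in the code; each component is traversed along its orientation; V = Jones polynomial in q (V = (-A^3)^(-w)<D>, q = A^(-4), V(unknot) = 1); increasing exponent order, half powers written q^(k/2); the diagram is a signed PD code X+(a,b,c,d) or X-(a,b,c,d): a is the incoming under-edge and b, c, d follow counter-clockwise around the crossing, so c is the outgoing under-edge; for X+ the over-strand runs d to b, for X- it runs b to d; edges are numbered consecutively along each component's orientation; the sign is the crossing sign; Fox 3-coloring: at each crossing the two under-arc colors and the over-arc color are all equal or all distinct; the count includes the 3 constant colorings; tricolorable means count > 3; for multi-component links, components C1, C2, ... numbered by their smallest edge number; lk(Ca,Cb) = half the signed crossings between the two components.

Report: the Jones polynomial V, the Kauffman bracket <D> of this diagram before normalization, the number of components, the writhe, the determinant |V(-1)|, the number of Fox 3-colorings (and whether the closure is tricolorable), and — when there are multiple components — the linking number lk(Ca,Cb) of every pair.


V = q^-3 - 3q^-2 + 5q^-1 - 7 + 10q - 10q^2 + 10q^3 - 8q^4 + 5q^5 - 3q^6 + q^7
<D> = A^-22 - 3A^-18 + 5A^-14 - 8A^-10 + 10A^-6 - 10A^-2 + 10A^2 - 7A^6 + 5A^10 - 3A^14 + A^18 (w = +2)
1 component over 12 crossings, w = +2
9 Fox colorings among 3^12, |V(-1)| = 63: tricolorable
why: the span of V is 10, forcing >= 10 crossings in any diagram


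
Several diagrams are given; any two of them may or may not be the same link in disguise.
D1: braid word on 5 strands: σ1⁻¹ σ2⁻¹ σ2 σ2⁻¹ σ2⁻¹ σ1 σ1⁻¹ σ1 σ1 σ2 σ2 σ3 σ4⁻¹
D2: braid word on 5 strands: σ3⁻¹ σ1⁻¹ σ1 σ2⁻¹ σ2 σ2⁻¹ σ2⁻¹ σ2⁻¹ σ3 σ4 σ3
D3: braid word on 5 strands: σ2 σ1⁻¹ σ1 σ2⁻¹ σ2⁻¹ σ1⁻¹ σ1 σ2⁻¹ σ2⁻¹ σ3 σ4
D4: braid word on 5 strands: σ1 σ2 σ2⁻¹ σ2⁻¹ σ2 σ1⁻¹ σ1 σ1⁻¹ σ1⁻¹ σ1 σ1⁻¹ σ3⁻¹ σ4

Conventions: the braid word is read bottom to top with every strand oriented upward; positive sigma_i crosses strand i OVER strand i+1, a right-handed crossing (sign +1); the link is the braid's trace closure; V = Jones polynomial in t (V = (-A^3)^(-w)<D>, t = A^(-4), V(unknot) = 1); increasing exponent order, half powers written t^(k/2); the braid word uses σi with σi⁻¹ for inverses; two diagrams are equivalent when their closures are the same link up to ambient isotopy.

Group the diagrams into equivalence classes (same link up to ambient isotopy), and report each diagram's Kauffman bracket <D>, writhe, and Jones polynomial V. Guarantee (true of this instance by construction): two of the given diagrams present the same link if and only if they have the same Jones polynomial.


classes: {D1} | {D2, D3} | {D4}
V(D1) = -t^(-3/2) + t^(-1/2) - 2t^(1/2) + t^(3/2) - 2t^(5/2) + t^(7/2)  [13 crossings, <D> = -A^-11 + 2A^-7 - A^-3 + 2A - A^5 + A^9, w = +1]
D2 (bracket A^-1 + A^3 + A^7 - A^15; 11 crossings at w = -1): V = t^(-9/2) - t^(-5/2) - t^(-3/2) - t^(-1/2)
D3 (bracket A^-1 + A^3 + A^7 - A^15; 11 crossings at w = -1): V = t^(-9/2) - t^(-5/2) - t^(-3/2) - t^(-1/2)
V(D4) = -t^(-1/2) - t^(1/2)  (w -1, c 13, <D> = A^-5 + A^-1)
note: 3 classes among 4 diagrams; unequal V(t) rules out equality


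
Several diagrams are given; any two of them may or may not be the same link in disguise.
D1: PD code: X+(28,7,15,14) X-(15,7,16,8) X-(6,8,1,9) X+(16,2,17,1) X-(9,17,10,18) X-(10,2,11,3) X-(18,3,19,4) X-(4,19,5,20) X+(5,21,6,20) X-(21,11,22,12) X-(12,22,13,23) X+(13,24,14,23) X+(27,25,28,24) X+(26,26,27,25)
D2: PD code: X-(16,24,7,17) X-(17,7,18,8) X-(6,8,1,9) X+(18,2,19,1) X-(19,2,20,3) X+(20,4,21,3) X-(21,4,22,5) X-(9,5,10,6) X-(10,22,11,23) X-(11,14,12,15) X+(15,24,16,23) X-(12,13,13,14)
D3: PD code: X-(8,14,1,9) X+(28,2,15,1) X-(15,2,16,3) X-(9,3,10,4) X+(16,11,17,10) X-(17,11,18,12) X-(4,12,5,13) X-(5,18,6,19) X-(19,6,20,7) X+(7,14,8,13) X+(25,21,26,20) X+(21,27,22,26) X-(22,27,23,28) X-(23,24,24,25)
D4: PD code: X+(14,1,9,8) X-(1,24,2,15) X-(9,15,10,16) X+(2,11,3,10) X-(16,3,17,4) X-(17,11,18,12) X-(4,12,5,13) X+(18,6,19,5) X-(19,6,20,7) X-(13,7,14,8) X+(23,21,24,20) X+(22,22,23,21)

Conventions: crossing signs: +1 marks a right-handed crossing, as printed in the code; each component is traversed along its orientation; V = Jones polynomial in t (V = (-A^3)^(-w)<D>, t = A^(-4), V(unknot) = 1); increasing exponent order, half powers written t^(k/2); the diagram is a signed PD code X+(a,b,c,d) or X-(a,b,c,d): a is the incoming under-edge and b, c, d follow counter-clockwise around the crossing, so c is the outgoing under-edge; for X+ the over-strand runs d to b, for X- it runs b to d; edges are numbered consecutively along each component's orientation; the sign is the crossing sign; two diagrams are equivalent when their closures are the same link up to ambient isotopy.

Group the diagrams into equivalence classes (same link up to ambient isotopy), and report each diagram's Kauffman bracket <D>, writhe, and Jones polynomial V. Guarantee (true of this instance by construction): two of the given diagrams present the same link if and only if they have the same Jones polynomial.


equivalence classes: {D1, D2, D3, D4}
D1 (bracket A^-2 + 2A^6 + A^14; 14 crossings at w = -2): V = t^-5 + 2t^-3 + t^-1
V(D2) = t^-5 + 2t^-3 + t^-1  (w -6, c 12, <D> = A^-14 + 2A^-6 + A^2)
D3 (bracket A^-8 + 2 + A^8; 14 crossings at w = -4): V = t^-5 + 2t^-3 + t^-1
V(D4) = t^-5 + 2t^-3 + t^-1  [12 crossings, <D> = A^-2 + 2A^6 + A^14, w = -2]
key observation: one V(t) for all 4 diagrams — one class (guaranteed)


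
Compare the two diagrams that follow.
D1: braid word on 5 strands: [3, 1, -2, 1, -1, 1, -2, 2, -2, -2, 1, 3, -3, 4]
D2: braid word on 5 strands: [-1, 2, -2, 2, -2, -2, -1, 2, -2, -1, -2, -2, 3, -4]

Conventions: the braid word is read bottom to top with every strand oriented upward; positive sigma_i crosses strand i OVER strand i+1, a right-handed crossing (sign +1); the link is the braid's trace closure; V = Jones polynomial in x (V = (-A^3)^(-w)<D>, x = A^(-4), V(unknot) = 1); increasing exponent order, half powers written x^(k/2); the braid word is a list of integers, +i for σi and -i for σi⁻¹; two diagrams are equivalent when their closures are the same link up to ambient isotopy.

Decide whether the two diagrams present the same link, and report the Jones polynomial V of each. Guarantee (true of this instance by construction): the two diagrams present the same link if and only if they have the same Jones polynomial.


same link: no
V(D1) = -x^-3 + 2x^-2 - 2x^-1 + 3 - 2x + 2x^2 - x^3  [14 crossings, <D> = -A^-6 + 2A^-2 - 2A^2 + 3A^6 - 2A^10 + 2A^14 - A^18, w = +2]
V(D2) = -x^-7 + x^-6 - x^-5 + x^-4 + x^-2  [14 crossings, <D> = A^-10 + A^-2 - A^2 + A^6 - A^10, w = -6]
insight: V(x) takes 2 values over 2 diagrams, fixing the grouping


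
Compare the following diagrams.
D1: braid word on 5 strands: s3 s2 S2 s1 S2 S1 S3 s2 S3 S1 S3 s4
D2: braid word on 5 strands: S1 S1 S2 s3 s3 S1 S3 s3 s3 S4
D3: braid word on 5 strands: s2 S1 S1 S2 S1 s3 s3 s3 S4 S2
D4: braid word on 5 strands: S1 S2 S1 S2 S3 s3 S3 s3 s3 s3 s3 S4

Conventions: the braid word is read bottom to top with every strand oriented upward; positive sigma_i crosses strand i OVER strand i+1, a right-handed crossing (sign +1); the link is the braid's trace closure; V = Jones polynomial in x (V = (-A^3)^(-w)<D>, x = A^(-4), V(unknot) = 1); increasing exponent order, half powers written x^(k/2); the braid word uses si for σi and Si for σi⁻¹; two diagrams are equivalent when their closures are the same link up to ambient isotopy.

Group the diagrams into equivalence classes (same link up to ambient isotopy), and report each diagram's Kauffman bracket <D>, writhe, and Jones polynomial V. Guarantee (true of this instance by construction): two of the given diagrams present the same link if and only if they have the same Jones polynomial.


classes: {D1} | {D2, D3, D4}
V(D1) = 1  [12 crossings, <D> = A^-6, w = -2]
V(D2) = -x^-3 + x^-2 - x^-1 + 3 - x + x^2 - x^3  [10 crossings, <D> = -A^-18 + A^-14 - A^-10 + 3A^-6 - A^-2 + A^2 - A^6, w = -2]
V(D3) = -x^-3 + x^-2 - x^-1 + 3 - x + x^2 - x^3  [10 crossings, <D> = -A^-18 + A^-14 - A^-10 + 3A^-6 - A^-2 + A^2 - A^6, w = -2]
V(D4) = -x^-3 + x^-2 - x^-1 + 3 - x + x^2 - x^3  [12 crossings, <D> = -A^-18 + A^-14 - A^-10 + 3A^-6 - A^-2 + A^2 - A^6, w = -2]
note: 2 classes among 4 diagrams; unequal V(x) rules out equality


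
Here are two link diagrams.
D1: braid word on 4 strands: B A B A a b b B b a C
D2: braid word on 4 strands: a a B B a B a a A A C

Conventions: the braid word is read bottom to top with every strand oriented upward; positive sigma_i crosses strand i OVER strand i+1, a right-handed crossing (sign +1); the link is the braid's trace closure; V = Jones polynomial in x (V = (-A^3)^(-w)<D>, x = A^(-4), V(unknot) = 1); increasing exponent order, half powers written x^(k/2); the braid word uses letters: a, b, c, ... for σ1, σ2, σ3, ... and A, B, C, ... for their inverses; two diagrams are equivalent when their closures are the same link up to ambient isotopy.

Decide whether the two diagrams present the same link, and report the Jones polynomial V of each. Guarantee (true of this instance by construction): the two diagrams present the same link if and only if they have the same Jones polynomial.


same link: no
V(D1) = 1  [11 crossings, <D> = -A^-3, w = -1]
V(D2) = -x^-3 + 2x^-2 - 2x^-1 + 3 - 2x + 2x^2 - x^3  [11 crossings, <D> = A^-15 - 2A^-11 + 2A^-7 - 3A^-3 + 2A - 2A^5 + A^9, w = -1]
insight: 2 classes among 2 diagrams; unequal V(x) rules out equality


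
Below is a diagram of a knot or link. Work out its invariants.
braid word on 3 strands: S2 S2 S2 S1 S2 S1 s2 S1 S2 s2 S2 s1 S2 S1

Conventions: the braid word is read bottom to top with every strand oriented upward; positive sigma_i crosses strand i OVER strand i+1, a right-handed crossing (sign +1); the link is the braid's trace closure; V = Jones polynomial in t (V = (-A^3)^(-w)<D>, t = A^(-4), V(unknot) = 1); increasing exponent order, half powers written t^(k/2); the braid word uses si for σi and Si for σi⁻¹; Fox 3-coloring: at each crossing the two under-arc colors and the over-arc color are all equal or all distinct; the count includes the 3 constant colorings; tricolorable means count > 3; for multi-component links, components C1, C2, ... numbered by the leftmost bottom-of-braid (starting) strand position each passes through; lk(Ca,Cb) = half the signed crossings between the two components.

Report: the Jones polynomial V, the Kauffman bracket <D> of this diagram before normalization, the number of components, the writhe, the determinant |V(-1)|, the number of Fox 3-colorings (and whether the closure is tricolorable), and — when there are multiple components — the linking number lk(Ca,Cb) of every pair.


V(t) = -t^-8 + t^-5 + t^-3
bracket: A^-12 + A^-4 - A^8, w = -8
1 component, writhe -8, over 14 crossings
det 3, colorings 9 of 3^14 — tricolorable
observation: the span of V is 5, forcing >= 5 crossings in any diagram


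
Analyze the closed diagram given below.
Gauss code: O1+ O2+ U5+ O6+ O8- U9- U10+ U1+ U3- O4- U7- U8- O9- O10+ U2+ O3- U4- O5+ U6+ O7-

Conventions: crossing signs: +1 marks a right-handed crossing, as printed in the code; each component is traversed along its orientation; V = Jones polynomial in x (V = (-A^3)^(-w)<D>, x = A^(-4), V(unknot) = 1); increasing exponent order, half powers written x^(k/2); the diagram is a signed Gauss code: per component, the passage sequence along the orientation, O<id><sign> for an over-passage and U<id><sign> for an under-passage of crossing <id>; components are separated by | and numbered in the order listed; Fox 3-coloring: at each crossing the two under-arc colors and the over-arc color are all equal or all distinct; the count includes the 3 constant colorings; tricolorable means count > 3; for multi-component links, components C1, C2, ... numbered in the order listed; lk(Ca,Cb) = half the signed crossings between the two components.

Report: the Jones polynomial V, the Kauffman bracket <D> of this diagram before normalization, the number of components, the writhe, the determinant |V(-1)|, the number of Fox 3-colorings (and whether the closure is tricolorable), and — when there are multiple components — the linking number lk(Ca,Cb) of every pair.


V(x) = -x^-3 + x^-2 - x^-1 + 3 - x + x^2 - x^3
bracket: -A^-12 + A^-8 - A^-4 + 3 - A^4 + A^8 - A^12, w = 0
1 component, writhe 0, over 10 crossings
det 9, colorings 27 of 3^10 — tricolorable
observation: V is palindromic (span 6, det 9): x -> 1/x fixes it; necessary, not sufficient, for amphichirality


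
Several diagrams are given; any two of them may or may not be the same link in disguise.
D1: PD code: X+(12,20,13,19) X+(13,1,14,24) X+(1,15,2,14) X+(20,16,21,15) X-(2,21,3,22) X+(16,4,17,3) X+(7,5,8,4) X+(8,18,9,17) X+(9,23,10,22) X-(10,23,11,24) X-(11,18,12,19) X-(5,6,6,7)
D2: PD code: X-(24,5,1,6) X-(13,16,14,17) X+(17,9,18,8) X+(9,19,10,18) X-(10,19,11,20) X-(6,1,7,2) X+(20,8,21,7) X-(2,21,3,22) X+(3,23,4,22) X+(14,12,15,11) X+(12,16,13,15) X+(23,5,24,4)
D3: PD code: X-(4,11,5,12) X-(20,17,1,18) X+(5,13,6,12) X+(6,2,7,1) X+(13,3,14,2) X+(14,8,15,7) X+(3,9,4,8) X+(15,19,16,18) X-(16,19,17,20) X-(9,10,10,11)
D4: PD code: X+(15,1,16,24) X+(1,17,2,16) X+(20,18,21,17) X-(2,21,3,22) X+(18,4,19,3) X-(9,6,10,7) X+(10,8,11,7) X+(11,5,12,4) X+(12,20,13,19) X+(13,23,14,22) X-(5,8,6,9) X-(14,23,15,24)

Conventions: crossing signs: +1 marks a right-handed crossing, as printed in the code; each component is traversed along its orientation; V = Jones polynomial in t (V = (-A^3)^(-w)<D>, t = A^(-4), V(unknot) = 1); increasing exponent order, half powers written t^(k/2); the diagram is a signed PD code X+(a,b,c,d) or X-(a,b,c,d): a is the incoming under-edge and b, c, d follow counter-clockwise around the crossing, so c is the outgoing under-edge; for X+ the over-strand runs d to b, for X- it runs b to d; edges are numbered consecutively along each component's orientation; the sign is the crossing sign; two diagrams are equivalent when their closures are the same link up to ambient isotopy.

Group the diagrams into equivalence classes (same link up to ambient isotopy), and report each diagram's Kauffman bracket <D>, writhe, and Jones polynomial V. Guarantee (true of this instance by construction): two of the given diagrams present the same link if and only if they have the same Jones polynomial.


equivalence classes: {D1, D4} | {D2} | {D3}
D1 (bracket -A^-12 + A^-8 - A^-4 + 2 - A^4 + A^8; 12 crossings at w = +4): V = t - t^2 + 2t^3 - t^4 + t^5 - t^6
V(D2) = 1  (w +2, c 12, <D> = A^6)
D3 (bracket -A^-10 + A^-6 + A^2; 10 crossings at w = +2): V = t + t^3 - t^4
V(D4) = t - t^2 + 2t^3 - t^4 + t^5 - t^6  (w +4, c 12, <D> = -A^-12 + A^-8 - A^-4 + 2 - A^4 + A^8)
key observation: V(t) takes 3 values over 4 diagrams, fixing the grouping


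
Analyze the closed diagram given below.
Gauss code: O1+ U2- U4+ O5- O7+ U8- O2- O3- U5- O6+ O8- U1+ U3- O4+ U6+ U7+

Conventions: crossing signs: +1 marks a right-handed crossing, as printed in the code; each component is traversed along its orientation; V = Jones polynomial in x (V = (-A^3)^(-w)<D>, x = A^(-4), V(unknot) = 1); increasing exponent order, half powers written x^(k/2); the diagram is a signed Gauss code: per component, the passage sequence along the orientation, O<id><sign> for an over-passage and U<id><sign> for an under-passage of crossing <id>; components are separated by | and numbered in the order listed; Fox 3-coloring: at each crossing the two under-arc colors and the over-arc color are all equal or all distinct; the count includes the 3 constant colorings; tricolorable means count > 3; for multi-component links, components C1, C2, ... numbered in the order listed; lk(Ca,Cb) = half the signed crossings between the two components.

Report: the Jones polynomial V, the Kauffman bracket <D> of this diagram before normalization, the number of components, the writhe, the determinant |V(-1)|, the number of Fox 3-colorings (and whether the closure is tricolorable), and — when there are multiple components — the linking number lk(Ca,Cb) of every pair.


Jones polynomial: V(x) = -x^-3 + x^-2 - x^-1 + 3 - x + x^2 - x^3
<D> = -A^-12 + A^-8 - A^-4 + 3 - A^4 + A^8 - A^12; writhe 0
components 1, writhe 0 (8 crossings)
3-colorings: 27 of 3^8, det 9 — tricolorable
note: the span of V is 6, forcing >= 6 crossings in any diagram


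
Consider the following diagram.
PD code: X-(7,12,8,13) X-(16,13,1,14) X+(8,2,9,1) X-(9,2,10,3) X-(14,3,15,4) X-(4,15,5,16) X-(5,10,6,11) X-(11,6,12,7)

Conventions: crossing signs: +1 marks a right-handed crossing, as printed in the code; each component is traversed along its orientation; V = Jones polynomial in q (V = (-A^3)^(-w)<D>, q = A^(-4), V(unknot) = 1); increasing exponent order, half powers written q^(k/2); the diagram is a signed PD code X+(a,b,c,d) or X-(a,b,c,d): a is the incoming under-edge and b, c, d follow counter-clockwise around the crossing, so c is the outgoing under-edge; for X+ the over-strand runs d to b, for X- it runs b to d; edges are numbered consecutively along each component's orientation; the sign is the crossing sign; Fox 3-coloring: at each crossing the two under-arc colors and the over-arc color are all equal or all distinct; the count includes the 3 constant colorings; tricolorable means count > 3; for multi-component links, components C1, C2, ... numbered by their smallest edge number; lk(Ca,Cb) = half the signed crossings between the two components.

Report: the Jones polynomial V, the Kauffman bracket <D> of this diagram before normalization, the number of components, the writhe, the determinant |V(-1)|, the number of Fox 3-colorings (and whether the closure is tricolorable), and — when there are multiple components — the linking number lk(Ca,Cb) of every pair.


Jones polynomial: V(q) = q^-8 - 2q^-7 + q^-6 - 2q^-5 + 2q^-4 + q^-2
<D> = A^-10 + 2A^-2 - 2A^2 + A^6 - 2A^10 + A^14; writhe -6
components 1, writhe -6 (8 crossings)
3-colorings: 27 of 3^8, det 9 — tricolorable
note: V spans 6 powers of q: at least 6 crossings in any diagram


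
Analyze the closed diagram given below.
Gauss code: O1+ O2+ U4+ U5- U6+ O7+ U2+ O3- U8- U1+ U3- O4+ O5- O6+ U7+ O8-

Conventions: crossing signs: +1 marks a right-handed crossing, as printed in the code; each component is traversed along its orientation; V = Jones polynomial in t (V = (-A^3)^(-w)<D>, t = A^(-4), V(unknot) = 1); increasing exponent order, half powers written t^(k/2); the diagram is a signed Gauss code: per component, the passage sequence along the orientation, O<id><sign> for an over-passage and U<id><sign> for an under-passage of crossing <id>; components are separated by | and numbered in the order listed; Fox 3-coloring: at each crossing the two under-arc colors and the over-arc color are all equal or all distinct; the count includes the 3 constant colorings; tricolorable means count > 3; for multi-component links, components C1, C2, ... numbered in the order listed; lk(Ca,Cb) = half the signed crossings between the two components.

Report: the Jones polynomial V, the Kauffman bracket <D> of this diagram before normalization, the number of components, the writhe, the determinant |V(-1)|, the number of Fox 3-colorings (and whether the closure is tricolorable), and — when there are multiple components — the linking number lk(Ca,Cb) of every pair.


V(t) = t + t^3 - t^4
bracket: -A^-10 + A^-6 + A^2, w = +2
1 component, writhe +2, over 8 crossings
det 3, colorings 9 of 3^8 — tricolorable
observation: det 3 = |V(-1)|; divisible by 3, so tricolorable


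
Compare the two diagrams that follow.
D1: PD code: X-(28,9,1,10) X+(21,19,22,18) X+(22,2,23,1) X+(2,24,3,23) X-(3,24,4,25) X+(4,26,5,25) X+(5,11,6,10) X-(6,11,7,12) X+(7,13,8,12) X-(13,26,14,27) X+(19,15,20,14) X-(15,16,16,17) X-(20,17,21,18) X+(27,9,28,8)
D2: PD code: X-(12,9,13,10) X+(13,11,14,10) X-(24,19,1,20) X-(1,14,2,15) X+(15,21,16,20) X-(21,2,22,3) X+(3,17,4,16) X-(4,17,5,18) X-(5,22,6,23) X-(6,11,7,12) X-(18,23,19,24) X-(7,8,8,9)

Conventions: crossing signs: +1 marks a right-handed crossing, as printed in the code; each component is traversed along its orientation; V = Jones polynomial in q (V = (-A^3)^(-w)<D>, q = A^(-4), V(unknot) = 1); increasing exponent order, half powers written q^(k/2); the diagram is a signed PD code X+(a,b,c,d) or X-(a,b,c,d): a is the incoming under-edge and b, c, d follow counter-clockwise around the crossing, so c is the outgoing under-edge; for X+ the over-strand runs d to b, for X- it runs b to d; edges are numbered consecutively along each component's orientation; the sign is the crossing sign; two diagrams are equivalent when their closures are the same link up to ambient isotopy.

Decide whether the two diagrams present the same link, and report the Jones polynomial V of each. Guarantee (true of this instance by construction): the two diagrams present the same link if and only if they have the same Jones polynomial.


equivalent: no
D1 (bracket A^6; 14 crossings at w = +2): V = 1
D2 (bracket A^-14 - A^-10 + 2A^-6 - A^-2 + A^2 - A^6; 12 crossings at w = -6): V = -q^-6 + q^-5 - q^-4 + 2q^-3 - q^-2 + q^-1
key observation: 2 values of V(q) split the 2 diagrams


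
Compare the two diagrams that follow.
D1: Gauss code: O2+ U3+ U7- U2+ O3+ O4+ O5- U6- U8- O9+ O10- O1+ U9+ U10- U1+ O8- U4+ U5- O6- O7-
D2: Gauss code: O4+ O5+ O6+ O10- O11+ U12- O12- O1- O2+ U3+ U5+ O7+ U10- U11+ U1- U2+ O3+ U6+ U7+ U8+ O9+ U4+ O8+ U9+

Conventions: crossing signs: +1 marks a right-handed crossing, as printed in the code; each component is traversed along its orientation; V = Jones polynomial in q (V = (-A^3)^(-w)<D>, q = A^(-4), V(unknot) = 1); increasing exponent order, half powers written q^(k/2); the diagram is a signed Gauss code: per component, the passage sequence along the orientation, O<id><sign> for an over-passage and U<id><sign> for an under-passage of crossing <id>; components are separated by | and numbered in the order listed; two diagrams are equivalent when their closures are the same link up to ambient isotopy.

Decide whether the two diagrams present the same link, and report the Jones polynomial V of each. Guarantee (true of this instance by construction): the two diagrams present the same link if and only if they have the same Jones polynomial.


equivalent: no
V(D1) = 1  (w 0, c 10, <D> = 1)
V(D2) = q^2 + 2q^4 - 2q^5 + q^6 - 2q^7 + q^8  (w +6, c 12, <D> = A^-14 - 2A^-10 + A^-6 - 2A^-2 + 2A^2 + A^10)
why: 2 classes among 2 diagrams; unequal V(q) rules out equality


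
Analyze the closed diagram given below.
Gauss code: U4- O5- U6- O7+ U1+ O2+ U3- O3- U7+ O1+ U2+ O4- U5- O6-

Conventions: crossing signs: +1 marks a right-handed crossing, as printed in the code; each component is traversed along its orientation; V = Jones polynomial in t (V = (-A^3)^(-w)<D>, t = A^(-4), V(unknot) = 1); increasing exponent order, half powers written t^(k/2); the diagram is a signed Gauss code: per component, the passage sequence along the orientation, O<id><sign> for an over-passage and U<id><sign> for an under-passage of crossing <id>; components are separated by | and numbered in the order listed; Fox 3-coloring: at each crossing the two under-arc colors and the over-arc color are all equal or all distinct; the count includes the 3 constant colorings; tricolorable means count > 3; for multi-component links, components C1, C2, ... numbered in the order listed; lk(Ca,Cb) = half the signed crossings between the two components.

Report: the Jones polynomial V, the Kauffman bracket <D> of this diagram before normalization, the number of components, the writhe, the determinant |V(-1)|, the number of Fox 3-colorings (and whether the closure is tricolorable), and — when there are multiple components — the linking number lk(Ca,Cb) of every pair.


V = -t^-3 + t^-2 - t^-1 + 3 - t + t^2 - t^3
<D> = A^-15 - A^-11 + A^-7 - 3A^-3 + A - A^5 + A^9 (w = -1)
1 component over 7 crossings, w = -1
27 Fox colorings among 3^7, |V(-1)| = 9: tricolorable
why: det 9 = |V(-1)|; divisible by 3, so tricolorable


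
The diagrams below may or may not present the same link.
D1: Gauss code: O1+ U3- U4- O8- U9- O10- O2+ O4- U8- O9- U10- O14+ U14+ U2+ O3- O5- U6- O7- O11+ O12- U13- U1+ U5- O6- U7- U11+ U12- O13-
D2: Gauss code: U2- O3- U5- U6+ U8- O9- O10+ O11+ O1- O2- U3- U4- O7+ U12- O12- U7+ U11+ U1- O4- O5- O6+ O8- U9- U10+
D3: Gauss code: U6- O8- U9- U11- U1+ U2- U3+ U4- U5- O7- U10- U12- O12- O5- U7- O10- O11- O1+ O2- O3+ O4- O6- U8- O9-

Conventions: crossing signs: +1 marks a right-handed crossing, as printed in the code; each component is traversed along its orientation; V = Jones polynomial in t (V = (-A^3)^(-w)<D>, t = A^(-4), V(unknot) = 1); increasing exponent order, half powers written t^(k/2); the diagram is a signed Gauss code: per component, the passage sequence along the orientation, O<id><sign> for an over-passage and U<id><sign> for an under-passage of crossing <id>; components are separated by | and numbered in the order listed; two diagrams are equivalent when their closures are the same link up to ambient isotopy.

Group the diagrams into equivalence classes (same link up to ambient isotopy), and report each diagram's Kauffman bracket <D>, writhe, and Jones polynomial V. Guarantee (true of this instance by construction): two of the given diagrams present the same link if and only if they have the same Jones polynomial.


grouping into links: {D1, D3} | {D2}
V(D1) = t^-8 - 2t^-7 + t^-6 - 2t^-5 + 2t^-4 + t^-2  (w -6, c 14, <D> = A^-10 + 2A^-2 - 2A^2 + A^6 - 2A^10 + A^14)
V(D2) = -t^-4 + t^-3 + t^-1  [12 crossings, <D> = A^-8 + 1 - A^4, w = -4]
V(D3) = t^-8 - 2t^-7 + t^-6 - 2t^-5 + 2t^-4 + t^-2  (w -8, c 12, <D> = A^-16 + 2A^-8 - 2A^-4 + 1 - 2A^4 + A^8)
key observation: 2 classes among 3 diagrams; unequal V(t) rules out equality


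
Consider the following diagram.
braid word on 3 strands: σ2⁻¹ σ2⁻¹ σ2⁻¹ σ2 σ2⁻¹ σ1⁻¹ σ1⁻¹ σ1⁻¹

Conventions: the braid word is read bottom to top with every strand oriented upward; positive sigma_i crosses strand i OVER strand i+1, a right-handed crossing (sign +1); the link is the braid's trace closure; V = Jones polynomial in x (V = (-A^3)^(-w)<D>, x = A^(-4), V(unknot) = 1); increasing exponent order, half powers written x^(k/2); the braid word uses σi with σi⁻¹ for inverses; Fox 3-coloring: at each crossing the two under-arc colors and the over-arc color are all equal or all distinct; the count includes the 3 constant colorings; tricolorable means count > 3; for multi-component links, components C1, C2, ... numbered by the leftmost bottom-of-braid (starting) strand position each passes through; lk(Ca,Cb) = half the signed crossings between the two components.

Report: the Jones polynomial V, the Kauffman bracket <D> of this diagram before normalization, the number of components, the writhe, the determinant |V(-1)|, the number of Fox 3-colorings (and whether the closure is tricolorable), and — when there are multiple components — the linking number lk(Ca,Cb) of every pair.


V(x) = x^-8 - 2x^-7 + x^-6 - 2x^-5 + 2x^-4 + x^-2
bracket: A^-10 + 2A^-2 - 2A^2 + A^6 - 2A^10 + A^14, w = -6
1 component, writhe -6, over 8 crossings
det 9, colorings 27 of 3^8 — tricolorable
observation: w = -6 (over 8 crossings) is diagram-only; (-A^3)^(6) removes it from V


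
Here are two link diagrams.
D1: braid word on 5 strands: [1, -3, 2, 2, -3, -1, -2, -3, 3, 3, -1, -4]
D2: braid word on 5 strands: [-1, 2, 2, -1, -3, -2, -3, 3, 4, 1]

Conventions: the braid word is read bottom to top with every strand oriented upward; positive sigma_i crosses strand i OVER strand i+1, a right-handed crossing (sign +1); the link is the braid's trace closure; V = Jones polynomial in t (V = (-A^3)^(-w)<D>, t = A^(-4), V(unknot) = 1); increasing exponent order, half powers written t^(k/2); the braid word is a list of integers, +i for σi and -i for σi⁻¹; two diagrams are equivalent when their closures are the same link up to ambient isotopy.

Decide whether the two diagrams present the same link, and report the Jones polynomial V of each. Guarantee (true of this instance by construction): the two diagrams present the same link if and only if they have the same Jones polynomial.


equivalent: yes
D1 (bracket A^-6; 12 crossings at w = -2): V = 1
D2 (bracket 1; 10 crossings at w = 0): V = 1
key observation: all 2 diagrams share one V(t), hence one class


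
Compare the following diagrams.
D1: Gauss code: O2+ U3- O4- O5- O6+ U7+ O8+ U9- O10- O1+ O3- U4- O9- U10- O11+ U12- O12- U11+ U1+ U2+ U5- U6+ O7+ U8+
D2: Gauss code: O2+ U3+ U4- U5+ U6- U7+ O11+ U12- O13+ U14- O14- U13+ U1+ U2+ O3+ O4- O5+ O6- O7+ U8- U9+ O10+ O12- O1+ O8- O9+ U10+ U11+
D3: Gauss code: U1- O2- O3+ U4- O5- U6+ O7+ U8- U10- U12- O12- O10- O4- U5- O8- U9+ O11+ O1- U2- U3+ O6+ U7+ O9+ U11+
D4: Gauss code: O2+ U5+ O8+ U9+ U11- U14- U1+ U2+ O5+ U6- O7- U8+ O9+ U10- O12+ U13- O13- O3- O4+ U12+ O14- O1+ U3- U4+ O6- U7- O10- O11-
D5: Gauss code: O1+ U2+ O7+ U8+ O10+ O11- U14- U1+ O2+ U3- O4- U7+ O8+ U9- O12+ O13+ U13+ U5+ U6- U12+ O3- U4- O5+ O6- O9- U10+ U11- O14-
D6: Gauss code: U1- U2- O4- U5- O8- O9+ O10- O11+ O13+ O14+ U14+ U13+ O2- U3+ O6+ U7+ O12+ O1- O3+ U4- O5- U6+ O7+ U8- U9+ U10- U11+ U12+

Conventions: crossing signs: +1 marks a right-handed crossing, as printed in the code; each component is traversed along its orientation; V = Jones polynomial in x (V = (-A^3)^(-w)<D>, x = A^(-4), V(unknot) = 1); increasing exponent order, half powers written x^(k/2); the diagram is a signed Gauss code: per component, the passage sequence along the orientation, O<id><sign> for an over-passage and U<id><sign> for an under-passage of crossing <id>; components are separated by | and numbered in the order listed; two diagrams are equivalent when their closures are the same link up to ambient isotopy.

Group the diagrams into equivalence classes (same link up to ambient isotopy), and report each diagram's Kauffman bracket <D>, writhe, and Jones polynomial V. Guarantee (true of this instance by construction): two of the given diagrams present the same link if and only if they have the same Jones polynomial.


classes: {D1, D3, D4, D5, D6} | {D2}
V(D1) = -x^-3 + 2x^-2 - 2x^-1 + 3 - 2x + 2x^2 - x^3  [12 crossings, <D> = -A^-12 + 2A^-8 - 2A^-4 + 3 - 2A^4 + 2A^8 - A^12, w = 0]
V(D2) = x + x^3 - x^4  [14 crossings, <D> = -A^-4 + 1 + A^8, w = +4]
V(D3) = -x^-3 + 2x^-2 - 2x^-1 + 3 - 2x + 2x^2 - x^3  [12 crossings, <D> = -A^-18 + 2A^-14 - 2A^-10 + 3A^-6 - 2A^-2 + 2A^2 - A^6, w = -2]
D4 (bracket -A^-12 + 2A^-8 - 2A^-4 + 3 - 2A^4 + 2A^8 - A^12; 14 crossings at w = 0): V = -x^-3 + 2x^-2 - 2x^-1 + 3 - 2x + 2x^2 - x^3
V(D5) = -x^-3 + 2x^-2 - 2x^-1 + 3 - 2x + 2x^2 - x^3  [14 crossings, <D> = -A^-6 + 2A^-2 - 2A^2 + 3A^6 - 2A^10 + 2A^14 - A^18, w = +2]
V(D6) = -x^-3 + 2x^-2 - 2x^-1 + 3 - 2x + 2x^2 - x^3  [14 crossings, <D> = -A^-6 + 2A^-2 - 2A^2 + 3A^6 - 2A^10 + 2A^14 - A^18, w = +2]
note: 2 values of V(x) split the 6 diagrams


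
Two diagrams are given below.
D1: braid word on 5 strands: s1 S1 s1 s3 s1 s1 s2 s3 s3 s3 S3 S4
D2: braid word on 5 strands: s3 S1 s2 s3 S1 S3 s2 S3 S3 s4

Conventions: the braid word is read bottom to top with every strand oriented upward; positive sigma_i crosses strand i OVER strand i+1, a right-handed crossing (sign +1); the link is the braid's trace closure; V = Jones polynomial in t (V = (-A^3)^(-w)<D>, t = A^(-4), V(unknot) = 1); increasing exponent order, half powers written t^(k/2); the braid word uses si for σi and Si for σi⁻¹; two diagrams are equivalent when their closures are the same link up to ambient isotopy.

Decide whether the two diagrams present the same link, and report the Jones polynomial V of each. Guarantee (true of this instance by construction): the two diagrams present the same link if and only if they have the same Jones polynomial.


equivalent: no
D1 (bracket A^-14 - 2A^-10 + A^-6 - 2A^-2 + 2A^2 + A^10; 12 crossings at w = +6): V = t^2 + 2t^4 - 2t^5 + t^6 - 2t^7 + t^8
D2 (bracket A^-8 - A^-4 + 1 - A^4 + A^8; 10 crossings at w = 0): V = t^-2 - t^-1 + 1 - t + t^2
key observation: 2 classes among 2 diagrams; unequal V(t) rules out equality


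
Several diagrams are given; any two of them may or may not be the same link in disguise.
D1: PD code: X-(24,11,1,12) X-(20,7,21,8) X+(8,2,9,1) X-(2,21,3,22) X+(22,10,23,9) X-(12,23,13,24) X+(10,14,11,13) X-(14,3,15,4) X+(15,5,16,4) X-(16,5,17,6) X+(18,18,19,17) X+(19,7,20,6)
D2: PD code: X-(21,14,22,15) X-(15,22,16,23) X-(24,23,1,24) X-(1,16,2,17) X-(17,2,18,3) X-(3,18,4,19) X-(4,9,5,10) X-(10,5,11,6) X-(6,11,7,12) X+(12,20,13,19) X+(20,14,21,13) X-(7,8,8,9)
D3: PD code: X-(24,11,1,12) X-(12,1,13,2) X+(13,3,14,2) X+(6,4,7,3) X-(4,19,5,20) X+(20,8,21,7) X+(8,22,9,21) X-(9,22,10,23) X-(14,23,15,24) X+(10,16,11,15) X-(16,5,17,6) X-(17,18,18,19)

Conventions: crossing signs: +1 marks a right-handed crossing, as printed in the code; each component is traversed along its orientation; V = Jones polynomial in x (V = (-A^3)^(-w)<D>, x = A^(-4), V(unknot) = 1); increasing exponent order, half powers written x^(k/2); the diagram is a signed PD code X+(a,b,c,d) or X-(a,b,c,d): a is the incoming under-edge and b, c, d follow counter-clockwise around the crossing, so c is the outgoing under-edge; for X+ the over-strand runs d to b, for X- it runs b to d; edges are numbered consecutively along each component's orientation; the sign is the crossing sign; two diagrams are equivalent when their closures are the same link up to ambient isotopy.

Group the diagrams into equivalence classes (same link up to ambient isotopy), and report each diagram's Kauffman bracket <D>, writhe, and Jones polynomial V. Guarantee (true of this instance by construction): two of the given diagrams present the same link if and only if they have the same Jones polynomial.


equivalence classes: {D1, D3} | {D2}
D1 (bracket -A^-12 + 3A^-8 - 3A^-4 + 4 - 4A^4 + 3A^8 - 2A^12 + A^16; 12 crossings at w = 0): V = x^-4 - 2x^-3 + 3x^-2 - 4x^-1 + 4 - 3x + 3x^2 - x^3
V(D2) = x^-8 - 2x^-7 + x^-6 - 2x^-5 + 2x^-4 + x^-2  [12 crossings, <D> = A^-16 + 2A^-8 - 2A^-4 + 1 - 2A^4 + A^8, w = -8]
V(D3) = x^-4 - 2x^-3 + 3x^-2 - 4x^-1 + 4 - 3x + 3x^2 - x^3  [12 crossings, <D> = -A^-18 + 3A^-14 - 3A^-10 + 4A^-6 - 4A^-2 + 3A^2 - 2A^6 + A^10, w = -2]
key observation: comparing 3 Jones polynomials yields 2 groups


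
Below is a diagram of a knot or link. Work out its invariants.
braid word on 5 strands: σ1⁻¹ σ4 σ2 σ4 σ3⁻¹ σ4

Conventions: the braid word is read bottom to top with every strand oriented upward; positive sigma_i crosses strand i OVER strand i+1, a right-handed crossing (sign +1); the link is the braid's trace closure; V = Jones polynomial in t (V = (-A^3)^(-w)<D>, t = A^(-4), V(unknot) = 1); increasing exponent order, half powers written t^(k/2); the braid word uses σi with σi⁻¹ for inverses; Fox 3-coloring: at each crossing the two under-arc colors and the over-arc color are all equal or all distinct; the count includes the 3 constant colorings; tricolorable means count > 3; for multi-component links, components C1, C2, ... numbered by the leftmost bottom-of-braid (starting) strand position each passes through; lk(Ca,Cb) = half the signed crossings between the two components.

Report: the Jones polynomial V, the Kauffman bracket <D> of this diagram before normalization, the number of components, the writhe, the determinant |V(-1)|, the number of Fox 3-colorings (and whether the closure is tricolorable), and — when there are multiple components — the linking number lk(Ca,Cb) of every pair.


V = t + t^3 - t^4
<D> = -A^-10 + A^-6 + A^2 (w = +2)
1 component over 6 crossings, w = +2
9 Fox colorings among 3^6, |V(-1)| = 3: tricolorable
why: w = +2 shifts under R1 moves; the (-A^3)^(-2) factor cancels that in V


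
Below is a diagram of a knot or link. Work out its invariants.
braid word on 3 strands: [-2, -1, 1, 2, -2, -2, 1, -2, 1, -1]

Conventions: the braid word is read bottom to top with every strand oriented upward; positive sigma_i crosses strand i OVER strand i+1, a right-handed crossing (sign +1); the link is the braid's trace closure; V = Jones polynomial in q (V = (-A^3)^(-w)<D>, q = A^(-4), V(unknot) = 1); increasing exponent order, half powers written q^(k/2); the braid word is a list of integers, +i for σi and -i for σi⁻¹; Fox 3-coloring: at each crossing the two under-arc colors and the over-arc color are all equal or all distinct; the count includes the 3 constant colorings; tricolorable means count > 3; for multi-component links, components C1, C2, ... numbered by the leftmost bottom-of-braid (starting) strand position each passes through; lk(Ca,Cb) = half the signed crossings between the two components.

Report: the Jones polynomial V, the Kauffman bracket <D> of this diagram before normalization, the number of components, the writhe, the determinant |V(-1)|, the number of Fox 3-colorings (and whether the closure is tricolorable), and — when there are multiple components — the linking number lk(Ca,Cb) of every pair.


V(q) = -q^-4 + q^-3 + q^-1
bracket: A^-2 + A^6 - A^10, w = -2
1 component, writhe -2, over 10 crossings
det 3, colorings 9 of 3^10 — tricolorable
observation: w = -2 shifts under R1 moves; the (-A^3)^(2) factor cancels that in V


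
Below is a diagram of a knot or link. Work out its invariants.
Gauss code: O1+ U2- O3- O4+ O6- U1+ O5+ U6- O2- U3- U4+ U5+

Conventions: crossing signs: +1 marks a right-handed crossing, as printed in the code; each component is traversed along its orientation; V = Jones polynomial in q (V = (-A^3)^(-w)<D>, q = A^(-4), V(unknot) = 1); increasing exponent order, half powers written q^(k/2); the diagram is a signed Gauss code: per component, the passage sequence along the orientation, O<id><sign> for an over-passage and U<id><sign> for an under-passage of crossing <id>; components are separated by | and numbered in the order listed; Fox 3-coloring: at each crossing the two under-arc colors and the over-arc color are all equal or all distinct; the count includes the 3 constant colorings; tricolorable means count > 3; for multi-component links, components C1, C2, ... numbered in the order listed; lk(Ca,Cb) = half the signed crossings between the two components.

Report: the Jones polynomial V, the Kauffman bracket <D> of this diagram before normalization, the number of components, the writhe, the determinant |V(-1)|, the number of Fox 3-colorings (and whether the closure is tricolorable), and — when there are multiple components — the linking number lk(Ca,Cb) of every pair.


V = q^-2 - q^-1 + 1 - q + q^2
<D> = A^-8 - A^-4 + 1 - A^4 + A^8 (w = 0)
1 component over 6 crossings, w = 0
3 Fox colorings among 3^6, |V(-1)| = 5: not tricolorable
why: palindromic: swapping q for 1/q fixes V


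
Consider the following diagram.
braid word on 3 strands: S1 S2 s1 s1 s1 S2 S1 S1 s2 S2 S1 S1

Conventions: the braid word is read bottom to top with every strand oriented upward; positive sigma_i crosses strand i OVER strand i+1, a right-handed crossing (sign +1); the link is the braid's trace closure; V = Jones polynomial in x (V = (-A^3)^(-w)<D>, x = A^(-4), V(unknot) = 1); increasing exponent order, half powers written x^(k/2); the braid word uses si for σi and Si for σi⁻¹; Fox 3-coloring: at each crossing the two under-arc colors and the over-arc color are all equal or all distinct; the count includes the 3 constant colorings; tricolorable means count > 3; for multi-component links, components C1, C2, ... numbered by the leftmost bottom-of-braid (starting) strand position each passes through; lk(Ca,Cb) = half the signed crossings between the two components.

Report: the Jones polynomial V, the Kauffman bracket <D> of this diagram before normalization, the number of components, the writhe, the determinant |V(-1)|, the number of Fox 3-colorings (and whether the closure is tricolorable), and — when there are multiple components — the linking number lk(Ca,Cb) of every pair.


V(x) = -x^-8 + x^-7 - 2x^-6 + 3x^-5 - 3x^-4 + 4x^-3 - 2x^-2 + 2x^-1 - 1
bracket: -A^-12 + 2A^-8 - 2A^-4 + 4 - 3A^4 + 3A^8 - 2A^12 + A^16 - A^20, w = -4
1 component, writhe -4, over 12 crossings
det 19, colorings 3 of 3^12 — not tricolorable
observation: the span of V is 8, forcing >= 8 crossings in any diagram
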